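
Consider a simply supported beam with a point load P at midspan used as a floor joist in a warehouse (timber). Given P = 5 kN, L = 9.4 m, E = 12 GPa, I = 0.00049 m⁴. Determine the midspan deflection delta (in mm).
Model: a simply supported beam with a point load P at midspan, so delta = (P·L^3) / (48·E·I).
Convert to SI units:
  P = 5 kN = 5000 N
  E = 12 GPa = 1.2 × 10¹⁰ Pa
Substitute:
  delta = (5000 × 9.4^3) / (48 × (1.2 × 10¹⁰) × 0.00049)
  delta = 0.01471 m
Convert: delta = 0.01471 m = 14.71 mm
Final answer: delta = 14.71 mm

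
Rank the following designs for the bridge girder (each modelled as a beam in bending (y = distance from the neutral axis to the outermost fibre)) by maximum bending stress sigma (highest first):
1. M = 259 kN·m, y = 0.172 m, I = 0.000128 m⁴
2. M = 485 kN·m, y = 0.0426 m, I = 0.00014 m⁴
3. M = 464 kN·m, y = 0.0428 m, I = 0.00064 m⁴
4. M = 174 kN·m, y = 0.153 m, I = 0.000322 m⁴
Model: a beam in bending (y = distance from the neutral axis to the outermost fibre), so sigma = (M·y) / I (SI units).
  Case 1: sigma = (259000 × 0.172) / 0.000128 = 3.48 × 10⁸ Pa = 348 MPa
  Case 2: sigma = (485000 × 0.0426) / 0.00014 = 1.476 × 10⁸ Pa = 147.6 MPa
  Case 3: sigma = (464000 × 0.0428) / 0.00064 = 3.103 × 10⁷ Pa = 31.03 MPa
  Case 4: sigma = (174000 × 0.153) / 0.000322 = 8.268 × 10⁷ Pa = 82.68 MPa
Ordering: 348 MPa (case 1) > 147.6 MPa (case 2) > 82.68 MPa (case 4) > 31.03 MPa (case 3)
Final answer: 1, 2, 4, 3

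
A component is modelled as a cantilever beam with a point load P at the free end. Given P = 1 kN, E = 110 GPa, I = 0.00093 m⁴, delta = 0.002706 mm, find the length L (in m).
Model: a cantilever beam with a point load P at the free end, so delta = (P·L^3) / (3·E·I).
Solve for L: L = ((3·delta·E·I) / P)^(1/3).
Convert to SI units:
  P = 1 kN = 1000 N
  E = 110 GPa = 1.1 × 10¹¹ Pa
  delta = 0.002706 mm = 2.706 × 10⁻⁶ m
Substitute:
  L = ((3 × (2.706 × 10⁻⁶) × (1.1 × 10¹¹) × 0.00093) / 1000)^(1/3)
  L = 0.94 m
Final answer: L = 0.94 m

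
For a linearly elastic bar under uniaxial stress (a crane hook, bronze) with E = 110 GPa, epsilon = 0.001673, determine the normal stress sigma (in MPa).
Model: a linearly elastic bar under uniaxial stress, so epsilon = sigma / E.
Solve for sigma: sigma = epsilon·E.
Convert to SI units:
  E = 110 GPa = 1.1 × 10¹¹ Pa
Substitute:
  sigma = 0.001673 × (1.1 × 10¹¹)
  sigma = 1.84 × 10⁸ Pa
Convert: sigma = 1.84 × 10⁸ Pa = 184 MPa
Final answer: sigma = 184 MPa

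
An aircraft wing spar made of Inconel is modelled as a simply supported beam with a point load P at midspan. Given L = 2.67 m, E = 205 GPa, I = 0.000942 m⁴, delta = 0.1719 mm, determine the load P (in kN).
Model: a simply supported beam with a point load P at midspan, so delta = (P·L^3) / (48·E·I).
Solve for P: P = (48·delta·E·I) / L^3.
Convert to SI units:
  E = 205 GPa = 2.05 × 10¹¹ Pa
  delta = 0.1719 mm = 0.0001719 m
Substitute:
  P = (48 × 0.0001719 × (2.05 × 10¹¹) × 0.000942) / 2.67^3
  P = 83710 N
Convert: P = 83710 N = 83.71 kN
Final answer: P = 83.71 kN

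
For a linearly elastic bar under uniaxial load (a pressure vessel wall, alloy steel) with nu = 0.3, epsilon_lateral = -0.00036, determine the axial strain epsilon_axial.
Model: a linearly elastic bar under uniaxial load, so epsilon_lateral = -nu·epsilon_axial.
Solve for epsilon_axial: epsilon_axial = -epsilon_lateral / nu.
Substitute:
  epsilon_axial = -(-0.00036) / 0.3
  epsilon_axial = 0.0012
Final answer: epsilon_axial = 0.0012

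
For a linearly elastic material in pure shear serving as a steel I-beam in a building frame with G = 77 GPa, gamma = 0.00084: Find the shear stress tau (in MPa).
Model: a linearly elastic material in pure shear, so tau = G·gamma.
Convert to SI units:
  G = 77 GPa = 7.7 × 10¹⁰ Pa
Substitute:
  tau = (7.7 × 10¹⁰) × 0.00084
  tau = 6.468 × 10⁷ Pa
Convert: tau = 6.468 × 10⁷ Pa = 64.68 MPa
Final answer: tau = 64.68 MPa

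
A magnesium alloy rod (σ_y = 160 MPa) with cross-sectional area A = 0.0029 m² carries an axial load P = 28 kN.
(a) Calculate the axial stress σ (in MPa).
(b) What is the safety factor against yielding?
(a) Axial stress σ = P/A. Convert P = 28 kN = 28000 N.
  σ = 28000 / 0.0029 = 9.655 × 10⁶ Pa = 9.655 MPa
(b) Safety factor SF = σ_y/σ = 160 / 9.655 = 16.57
Final answer: (a) σ = 9.655 MPa, (b) SF = 16.57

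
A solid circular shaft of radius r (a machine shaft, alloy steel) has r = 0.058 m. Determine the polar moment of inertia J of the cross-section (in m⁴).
Model: a solid circular shaft of radius r, so J = (π·r^4) / 2.
Substitute:
  J = (π × 0.058^4) / 2
  J = 1.778 × 10⁻⁵ m⁴
Final answer: J = 1.778 × 10⁻⁵ m⁴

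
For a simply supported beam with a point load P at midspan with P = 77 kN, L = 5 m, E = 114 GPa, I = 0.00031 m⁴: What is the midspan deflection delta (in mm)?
Model: a simply supported beam with a point load P at midspan, so delta = (P·L^3) / (48·E·I).
Convert to SI units:
  P = 77 kN = 77000 N
  E = 114 GPa = 1.14 × 10¹¹ Pa
Substitute:
  delta = (77000 × 5^3) / (48 × (1.14 × 10¹¹) × 0.00031)
  delta = 0.005674 m
Convert: delta = 0.005674 m = 5.674 mm
Final answer: delta = 5.674 mm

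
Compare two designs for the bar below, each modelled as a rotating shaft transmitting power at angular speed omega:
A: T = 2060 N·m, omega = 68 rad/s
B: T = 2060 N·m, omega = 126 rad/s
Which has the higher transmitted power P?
Model: a rotating shaft transmitting power at angular speed omega, so P = T·omega (SI units).
  A: P = 2060 × 68 = 140100 W = 140.1 kW
  B: P = 2060 × 126 = 259600 W = 259.6 kW
259.6 kW > 140.1 kW, so B is larger.
Final answer: B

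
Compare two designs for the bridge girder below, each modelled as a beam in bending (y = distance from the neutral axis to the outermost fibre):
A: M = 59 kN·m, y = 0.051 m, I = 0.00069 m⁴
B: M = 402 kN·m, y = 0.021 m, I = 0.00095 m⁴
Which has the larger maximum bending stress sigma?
Model: a beam in bending (y = distance from the neutral axis to the outermost fibre), so sigma = (M·y) / I (SI units).
  A: sigma = (59000 × 0.051) / 0.00069 = 4.361 × 10⁶ Pa = 4.361 MPa
  B: sigma = (402000 × 0.021) / 0.00095 = 8.886 × 10⁶ Pa = 8.886 MPa
8.886 MPa > 4.361 MPa, so B is larger.
Final answer: B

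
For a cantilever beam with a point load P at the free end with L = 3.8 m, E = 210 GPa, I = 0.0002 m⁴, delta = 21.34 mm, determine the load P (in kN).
Model: a cantilever beam with a point load P at the free end, so delta = (P·L^3) / (3·E·I).
Solve for P: P = (3·delta·E·I) / L^3.
Convert to SI units:
  E = 210 GPa = 2.1 × 10¹¹ Pa
  delta = 21.34 mm = 0.02134 m
Substitute:
  P = (3 × 0.02134 × (2.1 × 10¹¹) × 0.0002) / 3.8^3
  P = 49000 N
Convert: P = 49000 N = 49 kN
Final answer: P = 49 kN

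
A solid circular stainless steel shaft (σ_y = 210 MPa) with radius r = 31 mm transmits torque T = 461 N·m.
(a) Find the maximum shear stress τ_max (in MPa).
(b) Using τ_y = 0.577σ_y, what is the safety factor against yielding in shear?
(a) For a solid circular shaft, τ_max = T·r/J with J = π·r^4/2, i.e. τ_max = 2·T / (π·r^3). Convert r = 31 mm = 0.031 m.
  τ_max = (2 × 461) / (π × 0.031^3) = 9.851 × 10⁶ Pa = 9.851 MPa
(b) τ_y = 0.577 × 210 = 121.17 MPa
  SF = τ_y/τ_max = 121.17 / 9.851 = 12.3
Final answer: (a) τ_max = 9.851 MPa, (b) SF = 12.3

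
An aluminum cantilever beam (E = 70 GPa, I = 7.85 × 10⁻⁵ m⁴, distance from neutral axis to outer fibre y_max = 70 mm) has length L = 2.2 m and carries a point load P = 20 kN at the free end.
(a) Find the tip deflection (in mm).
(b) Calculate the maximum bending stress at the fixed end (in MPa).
(a) Tip deflection of a cantilever with an end point load: δ = P·L^3 / (3·E·I). Convert P = 20 kN = 20000 N, E = 70 GPa = 7 × 10¹⁰ Pa.
  δ = (20000 × 2.2^3) / (3 × (7 × 10¹⁰) × (7.85 × 10⁻⁵)) = 0.01292 m = 12.92 mm
(b) Maximum bending moment at the fixed end: M = P·L = 20000 × 2.2 = 44000 N·m. Convert y_max = 70 mm = 0.07 m.
  σ = M·y_max / I = (44000 × 0.07) / (7.85 × 10⁻⁵) = 3.924 × 10⁷ Pa = 39.24 MPa
Final answer: (a) δ = 12.92 mm, (b) σ = 39.24 MPa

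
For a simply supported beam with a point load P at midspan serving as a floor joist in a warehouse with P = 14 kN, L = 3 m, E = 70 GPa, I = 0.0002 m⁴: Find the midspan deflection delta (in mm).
Model: a simply supported beam with a point load P at midspan, so delta = (P·L^3) / (48·E·I).
Convert to SI units:
  P = 14 kN = 14000 N
  E = 70 GPa = 7 × 10¹⁰ Pa
Substitute:
  delta = (14000 × 3^3) / (48 × (7 × 10¹⁰) × 0.0002)
  delta = 0.0005625 m
Convert: delta = 0.0005625 m = 0.5625 mm
Final answer: delta = 0.5625 mm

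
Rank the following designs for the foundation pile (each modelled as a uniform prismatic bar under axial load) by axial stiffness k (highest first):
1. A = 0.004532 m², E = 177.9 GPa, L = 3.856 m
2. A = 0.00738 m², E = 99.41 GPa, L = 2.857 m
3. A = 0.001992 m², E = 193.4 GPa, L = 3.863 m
Model: a uniform prismatic bar under axial load, so k = (A·E) / L (SI units).
  Case 1: k = (0.004532 × (1.779 × 10¹¹)) / 3.856 = 2.091 × 10⁸ N/m = 209.1 MN/m
  Case 2: k = (0.00738 × (9.941 × 10¹⁰)) / 2.857 = 2.568 × 10⁸ N/m = 256.8 MN/m
  Case 3: k = (0.001992 × (1.934 × 10¹¹)) / 3.863 = 9.973 × 10⁷ N/m = 99.73 MN/m
Ordering: 256.8 MN/m (case 2) > 209.1 MN/m (case 1) > 99.73 MN/m (case 3)
Final answer: 2, 1, 3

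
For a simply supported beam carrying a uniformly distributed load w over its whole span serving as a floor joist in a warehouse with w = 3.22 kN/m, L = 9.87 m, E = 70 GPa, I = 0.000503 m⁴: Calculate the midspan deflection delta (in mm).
Model: a simply supported beam carrying a uniformly distributed load w over its whole span, so delta = (5·w·L^4) / (384·E·I).
Convert to SI units:
  w = 3.22 kN/m = 3220 N/m
  E = 70 GPa = 7 × 10¹⁰ Pa
Substitute:
  delta = (5 × 3220 × 9.87^4) / (384 × (7 × 10¹⁰) × 0.000503)
  delta = 0.0113 m
Convert: delta = 0.0113 m = 11.3 mm
Final answer: delta = 11.3 mm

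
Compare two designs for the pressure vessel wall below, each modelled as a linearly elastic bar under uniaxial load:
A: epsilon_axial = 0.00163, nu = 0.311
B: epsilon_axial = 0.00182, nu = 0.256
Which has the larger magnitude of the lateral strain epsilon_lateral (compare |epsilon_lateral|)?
Model: a linearly elastic bar under uniaxial load, so epsilon_lateral = -nu·epsilon_axial (SI units).
  A: epsilon_lateral = -(0.311 × 0.00163) = -0.0005069
  B: epsilon_lateral = -(0.256 × 0.00182) = -0.0004659
|epsilon_lateral|: A = 0.0005069, B = 0.0004659, so A is larger in magnitude.
Final answer: A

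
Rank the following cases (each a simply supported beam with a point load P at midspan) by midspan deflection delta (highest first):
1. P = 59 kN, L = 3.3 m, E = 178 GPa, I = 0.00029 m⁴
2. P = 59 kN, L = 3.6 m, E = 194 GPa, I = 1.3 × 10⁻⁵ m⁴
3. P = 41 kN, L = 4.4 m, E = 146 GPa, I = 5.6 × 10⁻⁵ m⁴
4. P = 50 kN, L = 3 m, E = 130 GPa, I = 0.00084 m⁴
Model: a simply supported beam with a point load P at midspan, so delta = (P·L^3) / (48·E·I) (SI units).
  Case 1: delta = (59000 × 3.3^3) / (48 × (1.78 × 10¹¹) × 0.00029) = 0.0008557 m = 0.8557 mm
  Case 2: delta = (59000 × 3.6^3) / (48 × (1.94 × 10¹¹) × (1.3 × 10⁻⁵)) = 0.02274 m = 22.74 mm
  Case 3: delta = (41000 × 4.4^3) / (48 × (1.46 × 10¹¹) × (5.6 × 10⁻⁵)) = 0.008899 m = 8.899 mm
  Case 4: delta = (50000 × 3^3) / (48 × (1.3 × 10¹¹) × 0.00084) = 0.0002576 m = 0.2576 mm
Ordering: 22.74 mm (case 2) > 8.899 mm (case 3) > 0.8557 mm (case 1) > 0.2576 mm (case 4)
Final answer: 2, 3, 1, 4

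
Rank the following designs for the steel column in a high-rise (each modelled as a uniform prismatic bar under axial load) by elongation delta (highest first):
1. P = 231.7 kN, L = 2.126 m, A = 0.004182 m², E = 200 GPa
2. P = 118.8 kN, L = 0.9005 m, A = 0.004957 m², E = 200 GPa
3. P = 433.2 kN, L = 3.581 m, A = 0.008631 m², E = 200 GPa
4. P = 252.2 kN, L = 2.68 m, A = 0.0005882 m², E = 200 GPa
Model: a uniform prismatic bar under axial load, so delta = (P·L) / (A·E) (SI units).
  Case 1: delta = (231700 × 2.126) / (0.004182 × (2 × 10¹¹)) = 0.0005889 m = 0.5889 mm
  Case 2: delta = (118800 × 0.9005) / (0.004957 × (2 × 10¹¹)) = 0.0001079 m = 0.1079 mm
  Case 3: delta = (433200 × 3.581) / (0.008631 × (2 × 10¹¹)) = 0.0008987 m = 0.8987 mm
  Case 4: delta = (252200 × 2.68) / (0.0005882 × (2 × 10¹¹)) = 0.005745 m = 5.745 mm
Ordering: 5.745 mm (case 4) > 0.8987 mm (case 3) > 0.5889 mm (case 1) > 0.1079 mm (case 2)
Final answer: 4, 3, 1, 2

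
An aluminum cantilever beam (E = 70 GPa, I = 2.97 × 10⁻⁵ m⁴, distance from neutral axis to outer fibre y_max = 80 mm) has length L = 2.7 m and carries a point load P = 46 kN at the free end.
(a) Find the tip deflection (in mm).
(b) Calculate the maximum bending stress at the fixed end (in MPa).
(a) Tip deflection of a cantilever with an end point load: δ = P·L^3 / (3·E·I). Convert P = 46 kN = 46000 N, E = 70 GPa = 7 × 10¹⁰ Pa.
  δ = (46000 × 2.7^3) / (3 × (7 × 10¹⁰) × (2.97 × 10⁻⁵)) = 0.1452 m = 145.2 mm
(b) Maximum bending moment at the fixed end: M = P·L = 46000 × 2.7 = 124200 N·m. Convert y_max = 80 mm = 0.08 m.
  σ = M·y_max / I = (124200 × 0.08) / (2.97 × 10⁻⁵) = 3.345 × 10⁸ Pa = 334.5 MPa
Final answer: (a) δ = 145.2 mm, (b) σ = 334.5 MPa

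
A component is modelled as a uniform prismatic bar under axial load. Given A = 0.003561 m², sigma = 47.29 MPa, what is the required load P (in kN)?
Model: a uniform prismatic bar under axial load, so sigma = P / A.
Solve for P: P = sigma·A.
Convert to SI units:
  sigma = 47.29 MPa = 4.729 × 10⁷ Pa
Substitute:
  P = (4.729 × 10⁷) × 0.003561
  P = 168400 N
Convert: P = 168400 N = 168.4 kN
Final answer: P = 168.4 kN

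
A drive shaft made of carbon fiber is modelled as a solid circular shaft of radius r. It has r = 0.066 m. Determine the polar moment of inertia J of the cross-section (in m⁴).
Model: a solid circular shaft of radius r, so J = (π·r^4) / 2.
Substitute:
  J = (π × 0.066^4) / 2
  J = 2.981 × 10⁻⁵ m⁴
Final answer: J = 2.981 × 10⁻⁵ m⁴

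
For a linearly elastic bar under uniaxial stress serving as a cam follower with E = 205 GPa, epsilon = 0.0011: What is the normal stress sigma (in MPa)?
Model: a linearly elastic bar under uniaxial stress, so sigma = E·epsilon.
Convert to SI units:
  E = 205 GPa = 2.05 × 10¹¹ Pa
Substitute:
  sigma = (2.05 × 10¹¹) × 0.0011
  sigma = 2.255 × 10⁸ Pa
Convert: sigma = 2.255 × 10⁸ Pa = 225.5 MPa
Final answer: sigma = 225.5 MPa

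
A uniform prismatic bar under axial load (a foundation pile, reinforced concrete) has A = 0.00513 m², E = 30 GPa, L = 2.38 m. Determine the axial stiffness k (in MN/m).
Model: a uniform prismatic bar under axial load, so k = (A·E) / L.
Convert to SI units:
  E = 30 GPa = 3 × 10¹⁰ Pa
Substitute:
  k = (0.00513 × (3 × 10¹⁰)) / 2.38
  k = 6.466 × 10⁷ N/m
Convert: k = 6.466 × 10⁷ N/m = 64.66 MN/m
Final answer: k = 64.66 MN/m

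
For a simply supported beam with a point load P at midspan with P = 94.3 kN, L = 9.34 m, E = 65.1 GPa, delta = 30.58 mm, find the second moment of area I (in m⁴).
Model: a simply supported beam with a point load P at midspan, so delta = (P·L^3) / (48·E·I).
Solve for I: I = (P·L^3) / (48·delta·E).
Convert to SI units:
  P = 94.3 kN = 94300 N
  E = 65.1 GPa = 6.51 × 10¹⁰ Pa
  delta = 30.58 mm = 0.03058 m
Substitute:
  I = (94300 × 9.34^3) / (48 × 0.03058 × (6.51 × 10¹⁰))
  I = 0.0008041 m⁴
Final answer: I = 0.0008041 m⁴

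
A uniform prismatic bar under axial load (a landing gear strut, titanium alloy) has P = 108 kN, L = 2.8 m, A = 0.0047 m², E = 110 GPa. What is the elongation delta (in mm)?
Model: a uniform prismatic bar under axial load, so delta = (P·L) / (A·E).
Convert to SI units:
  P = 108 kN = 108000 N
  E = 110 GPa = 1.1 × 10¹¹ Pa
Substitute:
  delta = (108000 × 2.8) / (0.0047 × (1.1 × 10¹¹))
  delta = 0.0005849 m
Convert: delta = 0.0005849 m = 0.5849 mm
Final answer: delta = 0.5849 mm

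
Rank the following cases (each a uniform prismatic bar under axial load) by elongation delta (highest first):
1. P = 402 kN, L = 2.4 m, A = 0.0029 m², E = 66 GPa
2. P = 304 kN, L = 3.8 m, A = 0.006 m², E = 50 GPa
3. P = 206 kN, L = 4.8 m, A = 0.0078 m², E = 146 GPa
Model: a uniform prismatic bar under axial load, so delta = (P·L) / (A·E) (SI units).
  Case 1: delta = (402000 × 2.4) / (0.0029 × (6.6 × 10¹⁰)) = 0.005041 m = 5.041 mm
  Case 2: delta = (304000 × 3.8) / (0.006 × (5 × 10¹⁰)) = 0.003851 m = 3.851 mm
  Case 3: delta = (206000 × 4.8) / (0.0078 × (1.46 × 10¹¹)) = 0.0008683 m = 0.8683 mm
Ordering: 5.041 mm (case 1) > 3.851 mm (case 2) > 0.8683 mm (case 3)
Final answer: 1, 2, 3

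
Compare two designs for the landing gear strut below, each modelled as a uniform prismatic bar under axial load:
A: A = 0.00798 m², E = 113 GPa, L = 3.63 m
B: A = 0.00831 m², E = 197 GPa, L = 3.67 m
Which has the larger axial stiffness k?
Model: a uniform prismatic bar under axial load, so k = (A·E) / L (SI units).
  A: k = (0.00798 × (1.13 × 10¹¹)) / 3.63 = 2.484 × 10⁸ N/m = 248.4 MN/m
  B: k = (0.00831 × (1.97 × 10¹¹)) / 3.67 = 4.461 × 10⁸ N/m = 446.1 MN/m
446.1 MN/m > 248.4 MN/m, so B is larger.
Final answer: B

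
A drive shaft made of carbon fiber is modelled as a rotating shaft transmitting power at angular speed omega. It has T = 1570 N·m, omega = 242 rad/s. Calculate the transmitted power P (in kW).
Model: a rotating shaft transmitting power at angular speed omega, so P = T·omega.
Substitute:
  P = 1570 × 242
  P = 379900 W
Convert: P = 379900 W = 379.9 kW
Final answer: P = 379.9 kW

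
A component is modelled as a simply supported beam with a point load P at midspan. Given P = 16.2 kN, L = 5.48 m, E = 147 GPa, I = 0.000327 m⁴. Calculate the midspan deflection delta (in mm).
Model: a simply supported beam with a point load P at midspan, so delta = (P·L^3) / (48·E·I).
Convert to SI units:
  P = 16.2 kN = 16200 N
  E = 147 GPa = 1.47 × 10¹¹ Pa
Substitute:
  delta = (16200 × 5.48^3) / (48 × (1.47 × 10¹¹) × 0.000327)
  delta = 0.001155 m
Convert: delta = 0.001155 m = 1.155 mm
Final answer: delta = 1.155 mm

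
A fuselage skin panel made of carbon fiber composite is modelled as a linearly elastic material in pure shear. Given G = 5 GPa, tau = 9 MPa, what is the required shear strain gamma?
Model: a linearly elastic material in pure shear, so tau = G·gamma.
Solve for gamma: gamma = tau / G.
Convert to SI units:
  G = 5 GPa = 5 × 10⁹ Pa
  tau = 9 MPa = 9 × 10⁶ Pa
Substitute:
  gamma = (9 × 10⁶) / (5 × 10⁹)
  gamma = 0.0018
Final answer: gamma = 0.0018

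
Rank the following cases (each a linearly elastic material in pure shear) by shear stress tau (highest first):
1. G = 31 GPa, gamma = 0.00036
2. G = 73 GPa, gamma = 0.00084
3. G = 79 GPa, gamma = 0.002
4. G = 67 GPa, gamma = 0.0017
Model: a linearly elastic material in pure shear, so tau = G·gamma (SI units).
  Case 1: tau = (3.1 × 10¹⁰) × 0.00036 = 1.116 × 10⁷ Pa = 11.16 MPa
  Case 2: tau = (7.3 × 10¹⁰) × 0.00084 = 6.132 × 10⁷ Pa = 61.32 MPa
  Case 3: tau = (7.9 × 10¹⁰) × 0.002 = 1.58 × 10⁸ Pa = 158 MPa
  Case 4: tau = (6.7 × 10¹⁰) × 0.0017 = 1.139 × 10⁸ Pa = 113.9 MPa
Ordering: 158 MPa (case 3) > 113.9 MPa (case 4) > 61.32 MPa (case 2) > 11.16 MPa (case 1)
Final answer: 3, 4, 2, 1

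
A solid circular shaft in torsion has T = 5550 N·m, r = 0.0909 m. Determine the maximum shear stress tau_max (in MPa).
Model: a solid circular shaft in torsion, so tau_max = (2·T) / (π·r^3).
Substitute:
  tau_max = (2 × 5550) / (π × 0.0909^3)
  tau_max = 4.704 × 10⁶ Pa
Convert: tau_max = 4.704 × 10⁶ Pa = 4.704 MPa
Final answer: tau_max = 4.704 MPa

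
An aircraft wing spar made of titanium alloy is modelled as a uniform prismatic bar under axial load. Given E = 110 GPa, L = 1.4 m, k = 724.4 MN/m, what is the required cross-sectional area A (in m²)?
Model: a uniform prismatic bar under axial load, so k = (A·E) / L.
Solve for A: A = (k·L) / E.
Convert to SI units:
  E = 110 GPa = 1.1 × 10¹¹ Pa
  k = 724.4 MN/m = 7.244 × 10⁸ N/m
Substitute:
  A = ((7.244 × 10⁸) × 1.4) / (1.1 × 10¹¹)
  A = 0.00922 m²
Final answer: A = 0.00922 m²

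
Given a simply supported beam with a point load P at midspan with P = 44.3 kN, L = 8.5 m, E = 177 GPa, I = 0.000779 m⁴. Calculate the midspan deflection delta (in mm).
Model: a simply supported beam with a point load P at midspan, so delta = (P·L^3) / (48·E·I).
Convert to SI units:
  P = 44.3 kN = 44300 N
  E = 177 GPa = 1.77 × 10¹¹ Pa
Substitute:
  delta = (44300 × 8.5^3) / (48 × (1.77 × 10¹¹) × 0.000779)
  delta = 0.004111 m
Convert: delta = 0.004111 m = 4.111 mm
Final answer: delta = 4.111 mm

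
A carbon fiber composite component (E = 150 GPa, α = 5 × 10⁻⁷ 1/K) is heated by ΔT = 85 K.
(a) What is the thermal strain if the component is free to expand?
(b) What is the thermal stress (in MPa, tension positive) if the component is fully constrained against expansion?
(a) Free thermal strain ε_th = α·ΔT = (5 × 10⁻⁷) × 85 = 4.25 × 10⁻⁵
(b) Fully constrained, the expansion is suppressed, so σ = -E·α·ΔT. Convert E = 150 GPa = 1.5 × 10¹¹ Pa.
  σ = -(1.5 × 10¹¹) × (5 × 10⁻⁷) × 85 = -6.375 × 10⁶ Pa = -6.375 MPa (compressive)
Final answer: (a) ε_th = 4.25 × 10⁻⁵, (b) σ = -6.375 MPa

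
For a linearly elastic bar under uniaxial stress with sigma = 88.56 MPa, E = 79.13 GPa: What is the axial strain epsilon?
Model: a linearly elastic bar under uniaxial stress, so epsilon = sigma / E.
Convert to SI units:
  sigma = 88.56 MPa = 8.856 × 10⁷ Pa
  E = 79.13 GPa = 7.913 × 10¹⁰ Pa
Substitute:
  epsilon = (8.856 × 10⁷) / (7.913 × 10¹⁰)
  epsilon = 0.001119
Final answer: epsilon = 0.001119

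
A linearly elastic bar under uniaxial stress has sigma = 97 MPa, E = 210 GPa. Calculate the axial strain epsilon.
Model: a linearly elastic bar under uniaxial stress, so epsilon = sigma / E.
Convert to SI units:
  sigma = 97 MPa = 9.7 × 10⁷ Pa
  E = 210 GPa = 2.1 × 10¹¹ Pa
Substitute:
  epsilon = (9.7 × 10⁷) / (2.1 × 10¹¹)
  epsilon = 0.0004619
Final answer: epsilon = 0.0004619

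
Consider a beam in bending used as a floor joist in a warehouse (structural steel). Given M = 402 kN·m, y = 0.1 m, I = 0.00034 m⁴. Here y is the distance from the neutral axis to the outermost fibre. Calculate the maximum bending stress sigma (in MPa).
Model: a beam in bending, so sigma = (M·y) / I.
Convert to SI units:
  M = 402 kN·m = 402000 N·m
Substitute:
  sigma = (402000 × 0.1) / 0.00034
  sigma = 1.182 × 10⁸ Pa
Convert: sigma = 1.182 × 10⁸ Pa = 118.2 MPa
Final answer: sigma = 118.2 MPa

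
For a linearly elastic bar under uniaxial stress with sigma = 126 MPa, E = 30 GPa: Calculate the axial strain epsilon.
Model: a linearly elastic bar under uniaxial stress, so epsilon = sigma / E.
Convert to SI units:
  sigma = 126 MPa = 1.26 × 10⁸ Pa
  E = 30 GPa = 3 × 10¹⁰ Pa
Substitute:
  epsilon = (1.26 × 10⁸) / (3 × 10¹⁰)
  epsilon = 0.0042
Final answer: epsilon = 0.0042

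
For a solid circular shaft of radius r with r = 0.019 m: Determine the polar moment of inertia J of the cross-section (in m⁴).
Model: a solid circular shaft of radius r, so J = (π·r^4) / 2.
Substitute:
  J = (π × 0.019^4) / 2
  J = 2.047 × 10⁻⁷ m⁴
Final answer: J = 2.047 × 10⁻⁷ m⁴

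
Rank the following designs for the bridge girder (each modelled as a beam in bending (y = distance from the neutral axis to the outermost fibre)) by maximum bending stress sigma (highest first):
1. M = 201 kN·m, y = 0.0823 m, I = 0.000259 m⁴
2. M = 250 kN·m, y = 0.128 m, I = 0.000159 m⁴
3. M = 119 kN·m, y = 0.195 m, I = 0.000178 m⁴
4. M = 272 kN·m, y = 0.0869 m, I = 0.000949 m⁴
Model: a beam in bending (y = distance from the neutral axis to the outermost fibre), so sigma = (M·y) / I (SI units).
  Case 1: sigma = (201000 × 0.0823) / 0.000259 = 6.387 × 10⁷ Pa = 63.87 MPa
  Case 2: sigma = (250000 × 0.128) / 0.000159 = 2.013 × 10⁸ Pa = 201.3 MPa
  Case 3: sigma = (119000 × 0.195) / 0.000178 = 1.304 × 10⁸ Pa = 130.4 MPa
  Case 4: sigma = (272000 × 0.0869) / 0.000949 = 2.491 × 10⁷ Pa = 24.91 MPa
Ordering: 201.3 MPa (case 2) > 130.4 MPa (case 3) > 63.87 MPa (case 1) > 24.91 MPa (case 4)
Final answer: 2, 3, 1, 4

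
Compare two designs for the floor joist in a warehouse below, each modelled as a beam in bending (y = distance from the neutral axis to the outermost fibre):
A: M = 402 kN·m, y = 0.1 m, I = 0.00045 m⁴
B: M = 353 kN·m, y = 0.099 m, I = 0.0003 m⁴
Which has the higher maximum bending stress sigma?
Model: a beam in bending (y = distance from the neutral axis to the outermost fibre), so sigma = (M·y) / I (SI units).
  A: sigma = (402000 × 0.1) / 0.00045 = 8.933 × 10⁷ Pa = 89.33 MPa
  B: sigma = (353000 × 0.099) / 0.0003 = 1.165 × 10⁸ Pa = 116.5 MPa
116.5 MPa > 89.33 MPa, so B is larger.
Final answer: B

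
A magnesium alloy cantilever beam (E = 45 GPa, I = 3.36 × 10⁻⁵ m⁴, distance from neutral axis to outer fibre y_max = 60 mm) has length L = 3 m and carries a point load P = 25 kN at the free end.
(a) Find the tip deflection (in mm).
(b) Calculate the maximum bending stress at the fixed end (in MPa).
(a) Tip deflection of a cantilever with an end point load: δ = P·L^3 / (3·E·I). Convert P = 25 kN = 25000 N, E = 45 GPa = 4.5 × 10¹⁰ Pa.
  δ = (25000 × 3^3) / (3 × (4.5 × 10¹⁰) × (3.36 × 10⁻⁵)) = 0.1488 m = 148.8 mm
(b) Maximum bending moment at the fixed end: M = P·L = 25000 × 3 = 75000 N·m. Convert y_max = 60 mm = 0.06 m.
  σ = M·y_max / I = (75000 × 0.06) / (3.36 × 10⁻⁵) = 1.339 × 10⁸ Pa = 133.9 MPa
Final answer: (a) δ = 148.8 mm, (b) σ = 133.9 MPa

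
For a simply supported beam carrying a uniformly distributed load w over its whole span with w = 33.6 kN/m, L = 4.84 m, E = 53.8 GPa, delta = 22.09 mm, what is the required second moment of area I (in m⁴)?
Model: a simply supported beam carrying a uniformly distributed load w over its whole span, so delta = (5·w·L^4) / (384·E·I).
Solve for I: I = (5·w·L^4) / (384·delta·E).
Convert to SI units:
  w = 33.6 kN/m = 33600 N/m
  E = 53.8 GPa = 5.38 × 10¹⁰ Pa
  delta = 22.09 mm = 0.02209 m
Substitute:
  I = (5 × 33600 × 4.84^4) / (384 × 0.02209 × (5.38 × 10¹⁰))
  I = 0.000202 m⁴
Final answer: I = 0.000202 m⁴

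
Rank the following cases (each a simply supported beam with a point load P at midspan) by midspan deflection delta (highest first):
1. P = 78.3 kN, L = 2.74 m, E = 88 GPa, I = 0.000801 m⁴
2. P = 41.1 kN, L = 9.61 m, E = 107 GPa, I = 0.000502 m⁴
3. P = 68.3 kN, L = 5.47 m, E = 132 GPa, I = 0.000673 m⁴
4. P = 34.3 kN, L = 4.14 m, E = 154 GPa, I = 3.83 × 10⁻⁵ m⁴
Model: a simply supported beam with a point load P at midspan, so delta = (P·L^3) / (48·E·I) (SI units).
  Case 1: delta = (78300 × 2.74^3) / (48 × (8.8 × 10¹⁰) × 0.000801) = 0.0004761 m = 0.4761 mm
  Case 2: delta = (41100 × 9.61^3) / (48 × (1.07 × 10¹¹) × 0.000502) = 0.01415 m = 14.15 mm
  Case 3: delta = (68300 × 5.47^3) / (48 × (1.32 × 10¹¹) × 0.000673) = 0.002622 m = 2.622 mm
  Case 4: delta = (34300 × 4.14^3) / (48 × (1.54 × 10¹¹) × (3.83 × 10⁻⁵)) = 0.008597 m = 8.597 mm
Ordering: 14.15 mm (case 2) > 8.597 mm (case 4) > 2.622 mm (case 3) > 0.4761 mm (case 1)
Final answer: 2, 4, 3, 1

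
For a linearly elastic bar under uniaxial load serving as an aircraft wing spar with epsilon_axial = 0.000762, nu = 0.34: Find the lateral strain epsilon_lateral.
Model: a linearly elastic bar under uniaxial load, so epsilon_lateral = -nu·epsilon_axial.
Substitute:
  epsilon_lateral = -(0.34 × 0.000762)
  epsilon_lateral = -0.0002591
Final answer: epsilon_lateral = -0.0002591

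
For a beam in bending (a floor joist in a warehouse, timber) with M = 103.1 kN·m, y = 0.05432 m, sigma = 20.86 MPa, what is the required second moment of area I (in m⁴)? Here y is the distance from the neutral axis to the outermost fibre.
Model: a beam in bending, so sigma = (M·y) / I.
Solve for I: I = (M·y) / sigma.
Convert to SI units:
  M = 103.1 kN·m = 103100 N·m
  sigma = 20.86 MPa = 2.086 × 10⁷ Pa
Substitute:
  I = (103100 × 0.05432) / (2.086 × 10⁷)
  I = 0.0002685 m⁴
Final answer: I = 0.0002685 m⁴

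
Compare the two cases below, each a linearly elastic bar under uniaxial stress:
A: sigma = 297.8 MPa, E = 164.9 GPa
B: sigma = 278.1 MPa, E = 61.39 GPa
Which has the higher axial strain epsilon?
Model: a linearly elastic bar under uniaxial stress, so epsilon = sigma / E (SI units).
  A: epsilon = (2.978 × 10⁸) / (1.649 × 10¹¹) = 0.001806
  B: epsilon = (2.781 × 10⁸) / (6.139 × 10¹⁰) = 0.00453
0.00453 > 0.001806, so B is larger.
Final answer: B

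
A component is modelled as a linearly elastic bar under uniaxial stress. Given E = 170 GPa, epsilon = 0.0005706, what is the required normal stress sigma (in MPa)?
Model: a linearly elastic bar under uniaxial stress, so epsilon = sigma / E.
Solve for sigma: sigma = epsilon·E.
Convert to SI units:
  E = 170 GPa = 1.7 × 10¹¹ Pa
Substitute:
  sigma = 0.0005706 × (1.7 × 10¹¹)
  sigma = 9.7 × 10⁷ Pa
Convert: sigma = 9.7 × 10⁷ Pa = 97 MPa
Final answer: sigma = 97 MPa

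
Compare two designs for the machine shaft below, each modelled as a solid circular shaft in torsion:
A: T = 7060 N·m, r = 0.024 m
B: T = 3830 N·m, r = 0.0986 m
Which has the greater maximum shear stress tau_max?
Model: a solid circular shaft in torsion, so tau_max = (2·T) / (π·r^3) (SI units).
  A: tau_max = (2 × 7060) / (π × 0.024^3) = 3.251 × 10⁸ Pa = 325.1 MPa
  B: tau_max = (2 × 3830) / (π × 0.0986^3) = 2.544 × 10⁶ Pa = 2.544 MPa
325.1 MPa > 2.544 MPa, so A is larger.
Final answer: A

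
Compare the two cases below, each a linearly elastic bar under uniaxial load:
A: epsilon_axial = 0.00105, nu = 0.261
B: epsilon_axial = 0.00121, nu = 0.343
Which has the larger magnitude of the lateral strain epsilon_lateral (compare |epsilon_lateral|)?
Model: a linearly elastic bar under uniaxial load, so epsilon_lateral = -nu·epsilon_axial (SI units).
  A: epsilon_lateral = -(0.261 × 0.00105) = -0.000274
  B: epsilon_lateral = -(0.343 × 0.00121) = -0.000415
|epsilon_lateral|: A = 0.000274, B = 0.000415, so B is larger in magnitude.
Final answer: B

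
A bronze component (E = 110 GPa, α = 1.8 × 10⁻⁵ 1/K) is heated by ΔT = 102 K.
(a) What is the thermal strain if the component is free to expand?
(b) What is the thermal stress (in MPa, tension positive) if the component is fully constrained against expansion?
(a) Free thermal strain ε_th = α·ΔT = (1.8 × 10⁻⁵) × 102 = 0.001836
(b) Fully constrained, the expansion is suppressed, so σ = -E·α·ΔT. Convert E = 110 GPa = 1.1 × 10¹¹ Pa.
  σ = -(1.1 × 10¹¹) × (1.8 × 10⁻⁵) × 102 = -2.02 × 10⁸ Pa = -202 MPa (compressive)
Final answer: (a) ε_th = 0.001836, (b) σ = -202 MPa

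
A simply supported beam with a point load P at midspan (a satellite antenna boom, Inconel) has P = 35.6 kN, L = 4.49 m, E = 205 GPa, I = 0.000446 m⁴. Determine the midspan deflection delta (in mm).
Model: a simply supported beam with a point load P at midspan, so delta = (P·L^3) / (48·E·I).
Convert to SI units:
  P = 35.6 kN = 35600 N
  E = 205 GPa = 2.05 × 10¹¹ Pa
Substitute:
  delta = (35600 × 4.49^3) / (48 × (2.05 × 10¹¹) × 0.000446)
  delta = 0.0007343 m
Convert: delta = 0.0007343 m = 0.7343 mm
Final answer: delta = 0.7343 mm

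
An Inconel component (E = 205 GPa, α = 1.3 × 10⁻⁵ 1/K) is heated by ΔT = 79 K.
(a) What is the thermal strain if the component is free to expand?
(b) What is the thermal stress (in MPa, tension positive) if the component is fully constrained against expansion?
(a) Free thermal strain ε_th = α·ΔT = (1.3 × 10⁻⁵) × 79 = 0.001027
(b) Fully constrained, the expansion is suppressed, so σ = -E·α·ΔT. Convert E = 205 GPa = 2.05 × 10¹¹ Pa.
  σ = -(2.05 × 10¹¹) × (1.3 × 10⁻⁵) × 79 = -2.105 × 10⁸ Pa = -210.5 MPa (compressive)
Final answer: (a) ε_th = 0.001027, (b) σ = -210.5 MPa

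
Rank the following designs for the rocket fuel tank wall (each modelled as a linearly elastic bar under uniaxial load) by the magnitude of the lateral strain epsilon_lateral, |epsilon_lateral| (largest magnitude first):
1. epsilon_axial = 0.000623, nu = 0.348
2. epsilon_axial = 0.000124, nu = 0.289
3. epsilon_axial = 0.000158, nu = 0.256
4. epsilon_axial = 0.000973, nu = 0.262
Model: a linearly elastic bar under uniaxial load, so epsilon_lateral = -nu·epsilon_axial (SI units).
  Case 1: epsilon_lateral = -(0.348 × 0.000623) = -0.0002168
  Case 2: epsilon_lateral = -(0.289 × 0.000124) = -3.584 × 10⁻⁵
  Case 3: epsilon_lateral = -(0.256 × 0.000158) = -4.045 × 10⁻⁵
  Case 4: epsilon_lateral = -(0.262 × 0.000973) = -0.0002549
Ordering by |epsilon_lateral|: 0.0002549 (case 4) > 0.0002168 (case 1) > 4.045 × 10⁻⁵ (case 3) > 3.584 × 10⁻⁵ (case 2)
Final answer: 4, 1, 3, 2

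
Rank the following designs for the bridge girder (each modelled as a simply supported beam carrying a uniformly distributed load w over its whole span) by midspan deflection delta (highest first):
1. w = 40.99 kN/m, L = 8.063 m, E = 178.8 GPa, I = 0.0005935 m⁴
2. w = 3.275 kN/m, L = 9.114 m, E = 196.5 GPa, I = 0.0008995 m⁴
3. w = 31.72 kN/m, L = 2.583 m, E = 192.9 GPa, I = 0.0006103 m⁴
Model: a simply supported beam carrying a uniformly distributed load w over its whole span, so delta = (5·w·L^4) / (384·E·I) (SI units).
  Case 1: delta = (5 × 40990 × 8.063^4) / (384 × (1.788 × 10¹¹) × 0.0005935) = 0.02126 m = 21.26 mm
  Case 2: delta = (5 × 3275 × 9.114^4) / (384 × (1.965 × 10¹¹) × 0.0008995) = 0.001665 m = 1.665 mm
  Case 3: delta = (5 × 31720 × 2.583^4) / (384 × (1.929 × 10¹¹) × 0.0006103) = 0.0001562 m = 0.1562 mm
Ordering: 21.26 mm (case 1) > 1.665 mm (case 2) > 0.1562 mm (case 3)
Final answer: 1, 2, 3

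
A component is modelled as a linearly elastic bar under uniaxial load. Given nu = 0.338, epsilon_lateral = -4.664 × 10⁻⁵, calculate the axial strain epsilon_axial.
Model: a linearly elastic bar under uniaxial load, so epsilon_lateral = -nu·epsilon_axial.
Solve for epsilon_axial: epsilon_axial = -epsilon_lateral / nu.
Substitute:
  epsilon_axial = -(-4.664 × 10⁻⁵) / 0.338
  epsilon_axial = 0.000138
Final answer: epsilon_axial = 0.000138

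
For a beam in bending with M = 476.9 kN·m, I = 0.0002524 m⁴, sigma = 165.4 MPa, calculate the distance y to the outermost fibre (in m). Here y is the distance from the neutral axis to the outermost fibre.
Model: a beam in bending, so sigma = (M·y) / I.
Solve for y: y = (sigma·I) / M.
Convert to SI units:
  M = 476.9 kN·m = 476900 N·m
  sigma = 165.4 MPa = 1.654 × 10⁸ Pa
Substitute:
  y = ((1.654 × 10⁸) × 0.0002524) / 476900
  y = 0.08754 m
Final answer: y = 0.08754 m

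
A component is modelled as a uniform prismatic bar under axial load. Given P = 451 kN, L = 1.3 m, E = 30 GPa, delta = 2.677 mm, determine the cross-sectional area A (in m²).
Model: a uniform prismatic bar under axial load, so delta = (P·L) / (A·E).
Solve for A: A = (P·L) / (delta·E).
Convert to SI units:
  P = 451 kN = 451000 N
  E = 30 GPa = 3 × 10¹⁰ Pa
  delta = 2.677 mm = 0.002677 m
Substitute:
  A = (451000 × 1.3) / (0.002677 × (3 × 10¹⁰))
  A = 0.0073 m²
Final answer: A = 0.0073 m²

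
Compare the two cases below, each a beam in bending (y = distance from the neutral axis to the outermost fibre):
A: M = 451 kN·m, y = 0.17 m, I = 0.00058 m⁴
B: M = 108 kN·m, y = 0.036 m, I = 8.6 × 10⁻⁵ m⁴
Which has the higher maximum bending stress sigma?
Model: a beam in bending (y = distance from the neutral axis to the outermost fibre), so sigma = (M·y) / I (SI units).
  A: sigma = (451000 × 0.17) / 0.00058 = 1.322 × 10⁸ Pa = 132.2 MPa
  B: sigma = (108000 × 0.036) / (8.6 × 10⁻⁵) = 4.521 × 10⁷ Pa = 45.21 MPa
132.2 MPa > 45.21 MPa, so A is larger.
Final answer: A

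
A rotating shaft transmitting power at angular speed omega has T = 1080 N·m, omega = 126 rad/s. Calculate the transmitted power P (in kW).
Model: a rotating shaft transmitting power at angular speed omega, so P = T·omega.
Substitute:
  P = 1080 × 126
  P = 136100 W
Convert: P = 136100 W = 136.1 kW
Final answer: P = 136.1 kW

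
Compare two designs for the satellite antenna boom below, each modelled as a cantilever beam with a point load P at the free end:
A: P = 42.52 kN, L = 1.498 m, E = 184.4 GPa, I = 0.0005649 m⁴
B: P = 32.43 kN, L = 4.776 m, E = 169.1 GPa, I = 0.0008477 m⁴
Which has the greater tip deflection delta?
Model: a cantilever beam with a point load P at the free end, so delta = (P·L^3) / (3·E·I) (SI units).
  A: delta = (42520 × 1.498^3) / (3 × (1.844 × 10¹¹) × 0.0005649) = 0.0004574 m = 0.4574 mm
  B: delta = (32430 × 4.776^3) / (3 × (1.691 × 10¹¹) × 0.0008477) = 0.008215 m = 8.215 mm
8.215 mm > 0.4574 mm, so B is larger.
Final answer: B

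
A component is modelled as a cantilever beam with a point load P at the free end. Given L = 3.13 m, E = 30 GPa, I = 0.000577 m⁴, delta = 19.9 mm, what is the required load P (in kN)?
Model: a cantilever beam with a point load P at the free end, so delta = (P·L^3) / (3·E·I).
Solve for P: P = (3·delta·E·I) / L^3.
Convert to SI units:
  E = 30 GPa = 3 × 10¹⁰ Pa
  delta = 19.9 mm = 0.0199 m
Substitute:
  P = (3 × 0.0199 × (3 × 10¹⁰) × 0.000577) / 3.13^3
  P = 33700 N
Convert: P = 33700 N = 33.7 kN
Final answer: P = 33.7 kN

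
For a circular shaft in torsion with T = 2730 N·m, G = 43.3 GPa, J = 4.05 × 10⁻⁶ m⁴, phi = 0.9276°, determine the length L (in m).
Model: a circular shaft in torsion, so phi = (T·L) / (G·J).
Solve for L: L = (phi·G·J) / T.
Convert to SI units:
  G = 43.3 GPa = 4.33 × 10¹⁰ Pa
  phi = 0.9276° = 0.01619 rad
Substitute:
  L = (0.01619 × (4.33 × 10¹⁰) × (4.05 × 10⁻⁶)) / 2730
  L = 1.04 m
Final answer: L = 1.04 m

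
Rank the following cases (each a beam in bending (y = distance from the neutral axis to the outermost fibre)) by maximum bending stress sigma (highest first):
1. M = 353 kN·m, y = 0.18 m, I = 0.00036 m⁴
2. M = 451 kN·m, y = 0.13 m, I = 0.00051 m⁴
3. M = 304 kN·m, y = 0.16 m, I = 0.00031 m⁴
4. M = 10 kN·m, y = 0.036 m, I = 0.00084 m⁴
Model: a beam in bending (y = distance from the neutral axis to the outermost fibre), so sigma = (M·y) / I (SI units).
  Case 1: sigma = (353000 × 0.18) / 0.00036 = 1.765 × 10⁸ Pa = 176.5 MPa
  Case 2: sigma = (451000 × 0.13) / 0.00051 = 1.15 × 10⁸ Pa = 115 MPa
  Case 3: sigma = (304000 × 0.16) / 0.00031 = 1.569 × 10⁸ Pa = 156.9 MPa
  Case 4: sigma = (10000 × 0.036) / 0.00084 = 428600 Pa = 0.4286 MPa
Ordering: 176.5 MPa (case 1) > 156.9 MPa (case 3) > 115 MPa (case 2) > 0.4286 MPa (case 4)
Final answer: 1, 3, 2, 4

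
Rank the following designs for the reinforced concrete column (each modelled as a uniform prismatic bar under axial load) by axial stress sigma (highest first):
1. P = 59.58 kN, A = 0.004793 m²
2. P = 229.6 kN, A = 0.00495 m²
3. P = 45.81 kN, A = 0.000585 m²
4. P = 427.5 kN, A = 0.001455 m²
Model: a uniform prismatic bar under axial load, so sigma = P / A (SI units).
  Case 1: sigma = 59580 / 0.004793 = 1.243 × 10⁷ Pa = 12.43 MPa
  Case 2: sigma = 229600 / 0.00495 = 4.638 × 10⁷ Pa = 46.38 MPa
  Case 3: sigma = 45810 / 0.000585 = 7.831 × 10⁷ Pa = 78.31 MPa
  Case 4: sigma = 427500 / 0.001455 = 2.938 × 10⁸ Pa = 293.8 MPa
Ordering: 293.8 MPa (case 4) > 78.31 MPa (case 3) > 46.38 MPa (case 2) > 12.43 MPa (case 1)
Final answer: 4, 3, 2, 1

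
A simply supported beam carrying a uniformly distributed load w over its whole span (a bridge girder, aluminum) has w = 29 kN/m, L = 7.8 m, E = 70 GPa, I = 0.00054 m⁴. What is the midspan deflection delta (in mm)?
Model: a simply supported beam carrying a uniformly distributed load w over its whole span, so delta = (5·w·L^4) / (384·E·I).
Convert to SI units:
  w = 29 kN/m = 29000 N/m
  E = 70 GPa = 7 × 10¹⁰ Pa
Substitute:
  delta = (5 × 29000 × 7.8^4) / (384 × (7 × 10¹⁰) × 0.00054)
  delta = 0.03698 m
Convert: delta = 0.03698 m = 36.98 mm
Final answer: delta = 36.98 mm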